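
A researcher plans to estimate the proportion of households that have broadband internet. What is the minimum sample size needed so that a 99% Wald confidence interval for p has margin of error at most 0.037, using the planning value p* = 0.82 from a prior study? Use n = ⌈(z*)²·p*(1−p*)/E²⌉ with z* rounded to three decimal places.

n = 716

z* = 2.576 at the 99% level.
p*(1−p*) = 0.82·0.18 = 0.1476.
Required n before rounding: 6.635776 × 0.1476 / 0.037² = 715.442.
⌈715.442⌉ = 716.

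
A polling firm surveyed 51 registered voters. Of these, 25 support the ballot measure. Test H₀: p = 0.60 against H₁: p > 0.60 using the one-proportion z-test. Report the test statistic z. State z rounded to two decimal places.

z = -1.60

The sample proportion is 25/51 = 0.49020.
Under H₀, SE = √(p₀(1−p₀)/n) = √(0.60·0.40/51) = √0.004705882 = 0.068599.
z = (0.49020 − 0.60)/0.068599 = -0.10980/0.068599 = -1.60.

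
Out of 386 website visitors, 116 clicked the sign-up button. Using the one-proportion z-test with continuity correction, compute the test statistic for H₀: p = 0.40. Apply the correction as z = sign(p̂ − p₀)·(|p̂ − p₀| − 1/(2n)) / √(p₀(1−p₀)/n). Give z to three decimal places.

The sample proportion is 116/386 = 0.30052. p̂ − p₀ = -0.099482.
Continuity correction 1/(2n) = 1/772 = 0.001295.
Corrected numerator: |-0.099482| − 0.001295 = 0.098187.
Null standard error: √(0.40·0.60/386) = √0.000621762 = 0.024935.
z = (−)0.098187/0.024935 = -3.938.

z = -3.938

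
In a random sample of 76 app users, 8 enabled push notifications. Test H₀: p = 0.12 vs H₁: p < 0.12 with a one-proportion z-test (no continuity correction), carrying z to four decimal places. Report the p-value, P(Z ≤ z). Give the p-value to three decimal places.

p-value = 0.346

p̂ = 8/76 = 0.10526.
SE₀ = √(0.12·0.88/76) = 0.037276.
Test statistic (full precision, shown to 4 dp): z = (8/76 − 0.12)/SE₀ ≈ -0.3953.
From the standard normal, P(Z ≤ z) = 0.346.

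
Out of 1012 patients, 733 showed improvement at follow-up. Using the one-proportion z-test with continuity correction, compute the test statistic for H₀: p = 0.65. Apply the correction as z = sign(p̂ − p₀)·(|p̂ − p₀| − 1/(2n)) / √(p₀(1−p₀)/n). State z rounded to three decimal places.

The sample proportion is 733/1012 = 0.72431. p̂ − p₀ = 0.074308.
Continuity correction 1/(2n) = 1/2024 = 0.000494.
Corrected numerator: |0.074308| − 0.000494 = 0.073814.
Null standard error: √(0.65·0.35/1012) = √0.000224802 = 0.014993.
z = +0.073814/0.014993 = 4.923.

z = 4.923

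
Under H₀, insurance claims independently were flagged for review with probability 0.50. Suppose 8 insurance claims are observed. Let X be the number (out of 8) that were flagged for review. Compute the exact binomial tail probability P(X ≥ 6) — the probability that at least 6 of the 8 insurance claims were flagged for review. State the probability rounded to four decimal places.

P = 0.1445

X ~ Binomial(n=8, p=0.50).
P(X ≥ 6) = C(8,6)·0.50^6·0.50^2 + C(8,7)·0.50^7·0.50^1 + C(8,8)·0.50^8·0.50^0.
= 0.109375 + 0.031250 + 0.003906 = 0.1445.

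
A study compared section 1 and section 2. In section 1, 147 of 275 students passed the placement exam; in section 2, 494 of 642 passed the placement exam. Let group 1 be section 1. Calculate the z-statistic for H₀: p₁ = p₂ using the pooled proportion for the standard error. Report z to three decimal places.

z = -7.107

p̂₁ = 147/275 = 0.53455, p̂₂ = 494/642 = 0.76947.
Pooling: p̂ = 641/917 = 0.69902.
Pooled SE = √[0.2103916·0.00519400] ≈ 0.033057.
z = (p̂₁ − p̂₂)/SE = (0.53455 − 0.76947)/0.033057 = -0.23492/0.033057 = -7.107.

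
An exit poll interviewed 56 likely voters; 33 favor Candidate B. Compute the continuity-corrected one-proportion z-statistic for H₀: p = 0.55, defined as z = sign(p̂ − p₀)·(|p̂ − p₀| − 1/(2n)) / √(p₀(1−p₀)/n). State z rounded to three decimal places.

With x = 33 successes in n = 56, p̂ = 0.58929. p̂ − p₀ = 0.039286.
1/(2n) = 0.008929.
Corrected numerator: |0.039286| − 0.008929 = 0.030357.
SE₀ = √(0.55·0.45/56) = 0.066480.
z = +0.030357/0.066480 = 0.457.

z = 0.457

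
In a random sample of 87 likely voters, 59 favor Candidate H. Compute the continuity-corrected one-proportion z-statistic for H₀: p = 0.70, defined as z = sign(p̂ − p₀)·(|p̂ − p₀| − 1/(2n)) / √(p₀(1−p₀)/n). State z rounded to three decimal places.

The sample proportion is 59/87 = 0.67816. p̂ − p₀ = -0.021839.
1/(2n) = 0.005747.
Corrected numerator: |-0.021839| − 0.005747 = 0.016092.
Under H₀, SE = √(p₀(1−p₀)/n) = √(0.70·0.30/87) = √0.002413793 = 0.049130.
z = (−)0.016092/0.049130 = -0.328.

z = -0.328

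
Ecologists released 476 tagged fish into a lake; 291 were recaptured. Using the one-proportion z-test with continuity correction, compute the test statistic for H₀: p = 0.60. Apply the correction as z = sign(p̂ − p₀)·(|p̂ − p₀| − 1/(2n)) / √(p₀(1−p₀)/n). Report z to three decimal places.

z = 0.458

With x = 291 successes in n = 476, p̂ = 0.61134. p̂ − p₀ = 0.011345.
1/(2n) = 0.001050.
Corrected numerator: |0.011345| − 0.001050 = 0.010295.
Under H₀, SE = √(p₀(1−p₀)/n) = √(0.60·0.40/476) = √0.000504202 = 0.022454.
z = +0.010295/0.022454 = 0.458.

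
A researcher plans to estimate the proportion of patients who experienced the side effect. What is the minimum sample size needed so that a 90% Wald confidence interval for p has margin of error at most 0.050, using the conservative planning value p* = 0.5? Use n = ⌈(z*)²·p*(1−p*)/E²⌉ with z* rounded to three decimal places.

n = 271

For 90% confidence, z* = 1.645.
p*(1−p*) = 0.50·0.50 = 0.2500.
Required n before rounding: 2.706025 × 0.2500 / 0.050² = 270.602.
⌈270.602⌉ = 271.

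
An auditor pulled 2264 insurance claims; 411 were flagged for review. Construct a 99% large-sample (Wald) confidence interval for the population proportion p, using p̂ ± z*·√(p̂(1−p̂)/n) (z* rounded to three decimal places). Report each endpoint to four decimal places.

p̂ = 411/2264 = 0.18154.
SE(p̂) = √(0.18154·0.81846/2264) = 0.008101.
z* = 2.576 at the 99% level.
Margin of error: 2.576 × 0.008101 = 0.02087.
So the interval runs from 0.1607 to 0.2024.

(0.1607, 0.2024)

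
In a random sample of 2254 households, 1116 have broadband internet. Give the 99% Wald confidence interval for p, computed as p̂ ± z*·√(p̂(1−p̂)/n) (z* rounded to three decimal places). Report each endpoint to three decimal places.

With x = 1116 successes in n = 2254, p̂ = 0.49512.
SE(p̂) = √(0.49512·0.50488/2254) = 0.010531.
For 99% confidence, z* = 2.576.
Margin of error: 2.576 × 0.010531 = 0.02713.
So the interval runs from 0.468 to 0.522.

(0.468, 0.522)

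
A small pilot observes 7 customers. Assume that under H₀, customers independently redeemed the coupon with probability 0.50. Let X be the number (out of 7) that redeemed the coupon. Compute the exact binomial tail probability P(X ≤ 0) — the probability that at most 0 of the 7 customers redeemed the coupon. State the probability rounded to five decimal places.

P = 0.00781

X is binomial with n = 7 and p = 0.50.
P(X ≤ 0) = C(7,0)·0.50^0·0.50^7.
= 0.007812 = 0.00781.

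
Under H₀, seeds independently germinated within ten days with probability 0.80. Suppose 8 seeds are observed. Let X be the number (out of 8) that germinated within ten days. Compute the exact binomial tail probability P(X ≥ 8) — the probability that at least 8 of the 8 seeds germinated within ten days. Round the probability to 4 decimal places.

X ~ Binomial(n=8, p=0.80).
P(X ≥ 8) = C(8,8)·0.80^8·0.20^0.
= 0.167772 = 0.1678.

P = 0.1678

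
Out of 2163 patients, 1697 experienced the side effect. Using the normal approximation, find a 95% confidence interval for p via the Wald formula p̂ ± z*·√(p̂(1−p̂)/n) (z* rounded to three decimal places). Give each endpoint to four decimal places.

(0.7672, 0.8019)

Sample proportion p̂ = 1697/2163 = 0.78456.
Standard error of p̂: √(0.169026/2163) = √0.000078144 = 0.008840.
For 95% confidence, z* = 1.960.
Margin = 1.960·0.008840 = 0.01733.
CI: 0.78456 ± 0.01733 = (0.7672, 0.8019).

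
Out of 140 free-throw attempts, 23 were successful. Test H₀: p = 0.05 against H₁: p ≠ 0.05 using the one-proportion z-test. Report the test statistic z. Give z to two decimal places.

p̂ = 23/140 = 0.16429.
SE₀ = √(0.05·0.95/140) = 0.018420.
z = (p̂ − p₀)/SE = (0.16429 − 0.05)/0.018420 = 6.20.

z = 6.20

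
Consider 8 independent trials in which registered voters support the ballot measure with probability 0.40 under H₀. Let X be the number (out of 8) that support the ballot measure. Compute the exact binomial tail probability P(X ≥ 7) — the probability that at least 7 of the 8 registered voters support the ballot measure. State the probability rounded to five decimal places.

P = 0.00852

X ~ Binomial(n=8, p=0.40).
P(X ≥ 7) = C(8,7)·0.40^7·0.60^1 + C(8,8)·0.40^8·0.60^0.
= 0.007864 + 0.000655 = 0.00852.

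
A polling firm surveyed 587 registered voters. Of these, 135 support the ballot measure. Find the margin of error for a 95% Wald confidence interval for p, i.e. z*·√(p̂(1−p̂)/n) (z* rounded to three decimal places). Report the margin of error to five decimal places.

Sample proportion p̂ = 135/587 = 0.22998.
SE(p̂) = √(0.22998·0.77002/587) = 0.017369.
The 95% critical value is z* = 1.960.
ME = 1.960·0.017369 = 0.03404.

ME = 0.03404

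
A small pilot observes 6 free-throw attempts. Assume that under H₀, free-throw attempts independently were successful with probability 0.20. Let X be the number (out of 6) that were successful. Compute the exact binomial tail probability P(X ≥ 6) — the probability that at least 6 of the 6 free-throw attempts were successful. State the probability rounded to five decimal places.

X ~ Binomial(n=6, p=0.20).
P(X ≥ 6) = C(6,6)·0.20^6·0.80^0.
= 0.000064 = 0.00006.

P = 0.00006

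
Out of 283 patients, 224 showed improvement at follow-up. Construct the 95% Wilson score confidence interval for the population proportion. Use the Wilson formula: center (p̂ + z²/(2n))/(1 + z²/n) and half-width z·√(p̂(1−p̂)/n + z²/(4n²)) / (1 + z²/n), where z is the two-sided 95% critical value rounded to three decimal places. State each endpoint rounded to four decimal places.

(0.7404, 0.8348)

Here p̂ = 224/283 = 0.79152 and z = 1.960 (z² = 3.841600).
Denominator 1 + z²/n = 1 + 3.841600/283 = 1.013575.
Center = (0.79152 + 0.006787)/1.013575 = 0.78762.
Radicand: p̂(1−p̂)/n + z²/(4n²) = 0.000583097 + 0.000011992 = 0.000595089.
Half-width = z·√(radicand)/denom = 1.960·0.024394/1.013575 = 0.04717.
Interval: 0.78762 ± 0.04717 → (0.7404, 0.8348).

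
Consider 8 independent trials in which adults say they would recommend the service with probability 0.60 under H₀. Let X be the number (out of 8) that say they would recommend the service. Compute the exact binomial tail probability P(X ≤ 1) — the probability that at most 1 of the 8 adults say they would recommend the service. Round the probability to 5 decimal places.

P = 0.00852

X is binomial with n = 8 and p = 0.60.
P(X ≤ 1) = C(8,0)·0.60^0·0.40^8 + C(8,1)·0.60^1·0.40^7.
= 0.000655 + 0.007864 = 0.00852.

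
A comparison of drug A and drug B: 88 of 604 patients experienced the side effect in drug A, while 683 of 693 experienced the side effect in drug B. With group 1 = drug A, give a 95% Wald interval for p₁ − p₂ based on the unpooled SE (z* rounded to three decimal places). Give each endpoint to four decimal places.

p̂₁ = 0.14570, p̂₂ = 0.98557, so the observed difference is -0.83987.
SE = √(0.000206073 + 0.000020522) = √0.000226595 = 0.015053.
z* = 1.960 at the 95% level. Margin of error = 0.02950.
So the interval runs from -0.8694 to -0.8104.

(-0.8694, -0.8104)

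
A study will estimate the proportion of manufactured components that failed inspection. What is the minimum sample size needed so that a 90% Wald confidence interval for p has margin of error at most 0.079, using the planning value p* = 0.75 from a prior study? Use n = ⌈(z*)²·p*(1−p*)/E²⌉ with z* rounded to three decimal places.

The 90% critical value is z* = 1.645.
p*(1−p*) = 0.75·0.25 = 0.1875.
(z*)²·p*(1−p*)/E² = 2.706025·0.1875/0.006241 = 81.298.
⌈81.298⌉ = 82.

n = 82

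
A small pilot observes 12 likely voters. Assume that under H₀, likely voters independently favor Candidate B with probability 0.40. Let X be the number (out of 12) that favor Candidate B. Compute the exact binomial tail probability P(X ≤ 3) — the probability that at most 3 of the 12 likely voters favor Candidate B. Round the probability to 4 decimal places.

P = 0.2253

X is binomial with n = 12 and p = 0.40.
P(X ≤ 3) = C(12,0)·0.40^0·0.60^12 + C(12,1)·0.40^1·0.60^11 + C(12,2)·0.40^2·0.60^10 + C(12,3)·0.40^3·0.60^9.
= 0.002177 + 0.017414 + 0.063852 + 0.141894 = 0.2253.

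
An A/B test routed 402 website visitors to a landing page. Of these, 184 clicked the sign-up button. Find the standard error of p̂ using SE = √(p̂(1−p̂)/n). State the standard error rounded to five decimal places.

SE = 0.02485

With x = 184 successes in n = 402, p̂ = 0.45771.
p̂(1−p̂) = 0.45771·0.54229 = 0.248212.
Dividing by n and taking the root: √0.000617443 = 0.02485.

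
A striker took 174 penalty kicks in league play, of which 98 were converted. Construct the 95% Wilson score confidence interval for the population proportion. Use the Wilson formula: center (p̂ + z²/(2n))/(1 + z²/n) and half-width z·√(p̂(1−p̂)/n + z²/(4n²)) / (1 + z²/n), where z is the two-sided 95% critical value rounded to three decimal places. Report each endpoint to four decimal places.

(0.4889, 0.6348)

Here p̂ = 98/174 = 0.56322 and z = 1.960 (z² = 3.841600).
Denominator 1 + z²/n = 1 + 3.841600/174 = 1.022078.
Adjusted center: (0.56322 + z²/(2n))/1.022078 = 0.56185.
Radicand: p̂(1−p̂)/n + z²/(4n²) = 0.001413813 + 0.000031721 = 0.001445534.
Half-width = z·√(radicand)/denom = 1.960·0.038020/1.022078 = 0.07291.
So the interval runs from 0.4889 to 0.6348.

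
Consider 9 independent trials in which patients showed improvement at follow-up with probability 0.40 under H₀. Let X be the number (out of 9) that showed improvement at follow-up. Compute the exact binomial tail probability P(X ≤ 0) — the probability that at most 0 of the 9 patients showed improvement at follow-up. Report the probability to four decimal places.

X is binomial with n = 9 and p = 0.40.
P(X ≤ 0) = C(9,0)·0.40^0·0.60^9.
= 0.010078 = 0.0101.

P = 0.0101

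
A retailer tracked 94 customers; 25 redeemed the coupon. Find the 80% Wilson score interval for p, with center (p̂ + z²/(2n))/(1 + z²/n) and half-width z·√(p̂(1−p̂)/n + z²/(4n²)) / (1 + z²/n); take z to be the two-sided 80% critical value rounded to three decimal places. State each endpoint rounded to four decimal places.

(0.2119, 0.3280)

p̂ = 25/94 = 0.26596; z = 1.282, so z² = 1.643524.
1 + z²/n = 1.017484.
Center = (0.26596 + 0.008742)/1.017484 = 0.26998.
Radicand: p̂(1−p̂)/n + z²/(4n²) = 0.002076852 + 0.000046501 = 0.002123353.
Half-width = 1.282·√0.002123353/1.017484 = 0.05806.
So the interval runs from 0.2119 to 0.3280.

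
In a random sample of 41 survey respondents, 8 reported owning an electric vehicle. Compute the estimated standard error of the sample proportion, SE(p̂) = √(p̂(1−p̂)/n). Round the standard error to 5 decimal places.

With x = 8 successes in n = 41, p̂ = 0.19512.
p̂(1−p̂) = 0.157048.
SE = √(0.157048/41) = 0.06189.

SE = 0.06189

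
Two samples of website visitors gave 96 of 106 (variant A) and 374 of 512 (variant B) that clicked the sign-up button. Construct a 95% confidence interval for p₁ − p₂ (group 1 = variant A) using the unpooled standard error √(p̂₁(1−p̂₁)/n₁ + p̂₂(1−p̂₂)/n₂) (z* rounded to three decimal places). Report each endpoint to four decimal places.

p̂₁ = 96/106 = 0.90566, p̂₂ = 374/512 = 0.73047; p̂₁ − p̂₂ = 0.17519.
Unpooled SE = √(p̂₁(1−p̂₁)/n₁ + p̂₂(1−p̂₂)/n₂) = √(0.000806035 + 0.000384539) = 0.034505.
z* = 1.960 at the 95% level. Margin of error = 0.06763.
Interval: 0.17519 ± 0.06763 → (0.1076, 0.2428).

(0.1076, 0.2428)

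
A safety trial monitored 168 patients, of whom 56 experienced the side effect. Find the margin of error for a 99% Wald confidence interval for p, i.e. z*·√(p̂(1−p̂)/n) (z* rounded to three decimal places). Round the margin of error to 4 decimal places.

ME = 0.0937

p̂ = 56/168 = 0.33333.
SE = √(p̂(1−p̂)/n) = √(0.222222/168) = 0.036370.
For 99% confidence, z* = 2.576.
Margin of error = z*·SE = 2.576 × 0.036370 = 0.0937.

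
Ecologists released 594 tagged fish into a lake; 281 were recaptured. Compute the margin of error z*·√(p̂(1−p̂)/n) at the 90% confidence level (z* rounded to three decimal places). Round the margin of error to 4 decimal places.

The sample proportion is 281/594 = 0.47306.
Standard error of p̂: √(0.249274/594) = √0.000419654 = 0.020485.
For 90% confidence, z* = 1.645.
So ME = 0.0337.

ME = 0.0337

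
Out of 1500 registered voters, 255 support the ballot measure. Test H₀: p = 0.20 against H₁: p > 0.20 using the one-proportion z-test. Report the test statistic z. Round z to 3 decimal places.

z = -2.905

p̂ = 255/1500 = 0.17000.
Null standard error: √(0.20·0.80/1500) = √0.000106667 = 0.010328.
Test statistic: z = -0.03000/0.010328 = -2.905.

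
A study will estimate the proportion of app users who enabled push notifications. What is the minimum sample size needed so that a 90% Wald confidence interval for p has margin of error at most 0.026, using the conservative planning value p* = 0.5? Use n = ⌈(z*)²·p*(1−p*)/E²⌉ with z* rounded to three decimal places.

z* = 1.645 at the 90% level.
p*(1−p*) = 0.2500.
Required n before rounding: 2.706025 × 0.2500 / 0.026² = 1000.749.
⌈1000.749⌉ = 1001.

n = 1001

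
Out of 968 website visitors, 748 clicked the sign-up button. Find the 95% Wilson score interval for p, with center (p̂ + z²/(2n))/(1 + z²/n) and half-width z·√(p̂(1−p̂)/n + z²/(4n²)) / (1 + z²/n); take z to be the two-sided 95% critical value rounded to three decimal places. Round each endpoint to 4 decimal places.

(0.7453, 0.7980)

p̂ = 748/968 = 0.77273; z = 1.960, so z² = 3.841600.
1 + z²/n = 1.003969.
Adjusted center: (0.77273 + z²/(2n))/1.003969 = 0.77165.
Radicand: p̂(1−p̂)/n + z²/(4n²) = 0.000181425 + 0.000001025 = 0.000182450.
Half-width = z·√(radicand)/denom = 1.960·0.013507/1.003969 = 0.02637.
CI: 0.77165 ± 0.02637 = (0.7453, 0.7980).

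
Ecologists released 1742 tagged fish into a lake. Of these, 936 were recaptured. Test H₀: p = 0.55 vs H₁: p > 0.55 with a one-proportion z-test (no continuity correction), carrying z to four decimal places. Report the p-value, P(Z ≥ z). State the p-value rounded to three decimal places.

The sample proportion is 936/1742 = 0.53731.
SE₀ = √(0.55·0.45/1742) = 0.011920.
z = (p̂ − p₀)/SE = (936/1742 − 0.55)/0.011920 ≈ -1.0643.
p-value = P(Z ≥ z) with z = -1.0643 → 0.856.

p-value = 0.856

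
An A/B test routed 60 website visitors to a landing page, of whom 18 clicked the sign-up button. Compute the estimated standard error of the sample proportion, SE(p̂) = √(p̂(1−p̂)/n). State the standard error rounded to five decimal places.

p̂ = 18/60 = 0.30000.
p̂(1−p̂) = 0.210000.
SE = √(0.210000/60) = 0.05916.

SE = 0.05916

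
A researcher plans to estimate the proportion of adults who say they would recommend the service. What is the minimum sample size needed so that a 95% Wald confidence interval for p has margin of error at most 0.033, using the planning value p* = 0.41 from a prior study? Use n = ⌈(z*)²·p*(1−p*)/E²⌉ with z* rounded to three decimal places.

n = 854

z* = 1.960 at the 95% level.
p*(1−p*) = 0.41·0.59 = 0.2419.
(z*)²·p*(1−p*)/E² = 3.841600·0.2419/0.001089 = 853.336.
⌈853.336⌉ = 854.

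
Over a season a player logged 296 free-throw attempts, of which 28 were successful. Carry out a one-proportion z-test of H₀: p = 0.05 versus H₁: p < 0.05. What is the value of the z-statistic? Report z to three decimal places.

z = 3.520

With x = 28 successes in n = 296, p̂ = 0.09459.
Under H₀, SE = √(p₀(1−p₀)/n) = √(0.05·0.95/296) = √0.000160473 = 0.012668.
z = (p̂ − p₀)/SE = (0.09459 − 0.05)/0.012668 = 3.520.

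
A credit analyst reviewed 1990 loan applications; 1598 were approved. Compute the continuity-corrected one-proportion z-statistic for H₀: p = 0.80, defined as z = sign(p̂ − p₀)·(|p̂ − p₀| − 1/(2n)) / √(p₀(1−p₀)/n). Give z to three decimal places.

z = 0.308

Sample proportion p̂ = 1598/1990 = 0.80302. p̂ − p₀ = 0.003015.
1/(2n) = 0.000251.
Corrected numerator: |0.003015| − 0.000251 = 0.002764.
SE₀ = √(0.80·0.20/1990) = 0.008967.
z = (+)0.002764/0.008967 = 0.308.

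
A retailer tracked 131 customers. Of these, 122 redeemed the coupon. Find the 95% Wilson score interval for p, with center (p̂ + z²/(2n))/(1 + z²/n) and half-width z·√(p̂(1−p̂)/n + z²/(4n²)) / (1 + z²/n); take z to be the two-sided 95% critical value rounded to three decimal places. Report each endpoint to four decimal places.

(0.8746, 0.9634)

p̂ = 122/131 = 0.93130; z = 1.960, so z² = 3.841600.
Denominator 1 + z²/n = 1 + 3.841600/131 = 1.029325.
Adjusted center: (0.93130 + z²/(2n))/1.029325 = 0.91901.
Radicand: p̂(1−p̂)/n + z²/(4n²) = 0.000488414 + 0.000055964 = 0.000544378.
Half-width = z·√(radicand)/denom = 1.960·0.023332/1.029325 = 0.04443.
Interval: 0.91901 ± 0.04443 → (0.8746, 0.9634).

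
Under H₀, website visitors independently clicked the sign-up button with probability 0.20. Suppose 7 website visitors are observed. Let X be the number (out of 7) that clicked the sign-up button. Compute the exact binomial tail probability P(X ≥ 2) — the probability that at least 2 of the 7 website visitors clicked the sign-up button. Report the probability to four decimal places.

P = 0.4233

X is binomial with n = 7 and p = 0.20.
P(X ≥ 2) = Σ_{j=2}^{7} C(7,j)·0.20^j·0.80^{7−j}.
= 0.275251 + 0.114688 + 0.028672 + 0.004301 + 0.000358 + 0.000013 = 0.4233.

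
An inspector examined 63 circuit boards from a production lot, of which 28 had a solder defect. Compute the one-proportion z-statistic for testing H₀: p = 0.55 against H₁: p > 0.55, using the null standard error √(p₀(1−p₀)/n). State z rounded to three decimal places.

z = -1.684

With x = 28 successes in n = 63, p̂ = 0.44444.
Under H₀, SE = √(p₀(1−p₀)/n) = √(0.55·0.45/63) = √0.003928571 = 0.062678.
Test statistic: z = -0.10556/0.062678 = -1.684.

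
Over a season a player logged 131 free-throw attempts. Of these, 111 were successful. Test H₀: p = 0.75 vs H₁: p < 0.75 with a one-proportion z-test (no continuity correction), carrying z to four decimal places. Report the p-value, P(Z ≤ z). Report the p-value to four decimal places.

p-value = 0.9950

With x = 111 successes in n = 131, p̂ = 0.84733.
SE₀ = √(0.75·0.25/131) = 0.037832.
Test statistic (full precision, shown to 4 dp): z = (111/131 − 0.75)/SE₀ ≈ 2.5726.
p-value = P(Z ≤ z) with z = 2.5726 → 0.9950.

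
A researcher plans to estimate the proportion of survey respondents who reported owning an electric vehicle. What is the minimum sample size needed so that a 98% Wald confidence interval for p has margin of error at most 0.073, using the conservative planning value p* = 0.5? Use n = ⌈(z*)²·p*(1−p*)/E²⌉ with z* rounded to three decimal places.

For 98% confidence, z* = 2.326.
p*(1−p*) = 0.50·0.50 = 0.2500.
Required n before rounding: 5.410276 × 0.2500 / 0.073² = 253.813.
⌈253.813⌉ = 254.

n = 254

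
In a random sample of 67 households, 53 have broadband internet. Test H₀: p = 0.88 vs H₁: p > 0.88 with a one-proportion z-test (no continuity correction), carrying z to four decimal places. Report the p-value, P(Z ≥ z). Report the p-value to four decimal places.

p̂ = 53/67 = 0.79104.
SE₀ = √(0.88·0.12/67) = 0.039700.
z = (p̂ − p₀)/SE = (53/67 − 0.88)/0.039700 ≈ -2.2407.
From the standard normal, P(Z ≥ z) = 0.9875.

p-value = 0.9875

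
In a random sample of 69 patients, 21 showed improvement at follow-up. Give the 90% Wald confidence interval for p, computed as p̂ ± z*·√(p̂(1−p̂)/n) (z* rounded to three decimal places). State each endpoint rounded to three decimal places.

The sample proportion is 21/69 = 0.30435.
SE = √(p̂(1−p̂)/n) = √(0.211720/69) = 0.055393.
z* = 1.645 at the 90% level.
Margin of error: 1.645 × 0.055393 = 0.09112.
Interval: 0.30435 ± 0.09112 → (0.213, 0.395).

(0.213, 0.395)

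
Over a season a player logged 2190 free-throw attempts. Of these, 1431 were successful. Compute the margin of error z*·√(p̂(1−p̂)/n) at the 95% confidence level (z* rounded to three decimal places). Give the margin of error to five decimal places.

The sample proportion is 1431/2190 = 0.65342.
SE = √(p̂(1−p̂)/n) = √(0.226461/2190) = 0.010169.
For 95% confidence, z* = 1.960.
ME = 1.960·0.010169 = 0.01993.

ME = 0.01993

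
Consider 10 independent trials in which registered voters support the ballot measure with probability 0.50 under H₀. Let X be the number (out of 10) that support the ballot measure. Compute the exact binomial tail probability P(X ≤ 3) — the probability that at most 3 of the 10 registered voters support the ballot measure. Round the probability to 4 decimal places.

P = 0.1719

X is binomial with n = 10 and p = 0.50.
P(X ≤ 3) = C(10,0)·0.50^0·0.50^10 + C(10,1)·0.50^1·0.50^9 + C(10,2)·0.50^2·0.50^8 + C(10,3)·0.50^3·0.50^7.
= 0.000977 + 0.009766 + 0.043945 + 0.117188 = 0.1719.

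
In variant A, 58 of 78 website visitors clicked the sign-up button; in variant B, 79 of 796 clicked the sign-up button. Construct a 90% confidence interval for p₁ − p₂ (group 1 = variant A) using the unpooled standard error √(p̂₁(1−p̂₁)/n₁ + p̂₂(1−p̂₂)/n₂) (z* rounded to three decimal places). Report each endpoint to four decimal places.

(0.5612, 0.7275)

p̂₁ = 0.74359, p̂₂ = 0.09925, so the observed difference is 0.64434.
Unpooled SE = √(p̂₁(1−p̂₁)/n₁ + p̂₂(1−p̂₂)/n₂) = √(0.002444411 + 0.000112307) = 0.050564.
z* = 1.645 at the 90% level. Margin = 1.645·0.050564 = 0.08318.
Interval: 0.64434 ± 0.08318 → (0.5612, 0.7275).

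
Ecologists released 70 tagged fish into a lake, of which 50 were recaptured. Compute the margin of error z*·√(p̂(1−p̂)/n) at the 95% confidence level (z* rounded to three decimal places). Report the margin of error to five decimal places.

ME = 0.10583

p̂ = 50/70 = 0.71429.
SE = √(p̂(1−p̂)/n) = √(0.204082/70) = 0.053995.
For 95% confidence, z* = 1.960.
Margin of error = z*·SE = 1.960 × 0.053995 = 0.10583.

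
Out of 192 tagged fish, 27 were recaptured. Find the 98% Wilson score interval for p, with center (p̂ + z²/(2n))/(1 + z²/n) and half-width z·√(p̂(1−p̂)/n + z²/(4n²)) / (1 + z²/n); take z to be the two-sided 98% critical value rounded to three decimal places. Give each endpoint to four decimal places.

p̂ = 27/192 = 0.14062; z = 2.326, so z² = 5.410276.
Denominator 1 + z²/n = 1 + 5.410276/192 = 1.028179.
Adjusted center: (0.14062 + z²/(2n))/1.028179 = 0.15047.
Radicand: p̂(1−p̂)/n + z²/(4n²) = 0.000629425 + 0.000036691 = 0.000666116.
Half-width = z·√(radicand)/denom = 2.326·0.025809/1.028179 = 0.05839.
CI: 0.15047 ± 0.05839 = (0.0921, 0.2089).

(0.0921, 0.2089)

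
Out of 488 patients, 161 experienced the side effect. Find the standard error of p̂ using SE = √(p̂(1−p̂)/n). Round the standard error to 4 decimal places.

With x = 161 successes in n = 488, p̂ = 0.32992.
p̂(1−p̂) = 0.221073.
Dividing by n and taking the root: √0.000453018 = 0.0213.

SE = 0.0213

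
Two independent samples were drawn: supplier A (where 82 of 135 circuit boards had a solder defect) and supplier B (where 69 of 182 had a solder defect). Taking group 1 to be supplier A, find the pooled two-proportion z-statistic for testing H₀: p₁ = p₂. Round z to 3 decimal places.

p̂₁ = 82/135 = 0.60741, p̂₂ = 69/182 = 0.37912.
Pooling: p̂ = 151/317 = 0.47634.
Pooled SE = √[0.2494402·0.01290191] ≈ 0.056730.
z = (p̂₁ − p̂₂)/SE = (0.60741 − 0.37912)/0.056730 = 0.22829/0.056730 = 4.024.

z = 4.024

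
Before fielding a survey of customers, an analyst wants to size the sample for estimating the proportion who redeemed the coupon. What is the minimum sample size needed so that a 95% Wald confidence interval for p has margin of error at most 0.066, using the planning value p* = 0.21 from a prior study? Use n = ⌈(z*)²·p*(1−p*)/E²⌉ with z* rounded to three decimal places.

n = 147

For 95% confidence, z* = 1.960.
p*(1−p*) = 0.1659.
(z*)²·p*(1−p*)/E² = 3.841600·0.1659/0.004356 = 146.309.
⌈146.309⌉ = 147.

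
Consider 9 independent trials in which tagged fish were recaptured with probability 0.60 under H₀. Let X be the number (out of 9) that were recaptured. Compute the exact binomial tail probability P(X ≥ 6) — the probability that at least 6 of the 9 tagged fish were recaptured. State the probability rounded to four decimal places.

X is binomial with n = 9 and p = 0.60.
P(X ≥ 6) = C(9,6)·0.60^6·0.40^3 + C(9,7)·0.60^7·0.40^2 + C(9,8)·0.60^8·0.40^1 + C(9,9)·0.60^9·0.40^0.
= 0.250823 + 0.161243 + 0.060466 + 0.010078 = 0.4826.

P = 0.4826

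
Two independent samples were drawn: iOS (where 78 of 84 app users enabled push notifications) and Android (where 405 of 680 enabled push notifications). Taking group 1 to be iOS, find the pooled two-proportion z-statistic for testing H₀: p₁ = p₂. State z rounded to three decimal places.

z = 5.971

p̂₁ = 78/84 = 0.92857, p̂₂ = 405/680 = 0.59559.
Pooled p̂ = (78+405)/(84+680) = 483/764 = 0.63220.
SE = √[p̂(1−p̂)(1/n₁+1/n₂)] = √[0.63220·0.36780·(1/84+1/680)] ≈ 0.055768.
z = (p̂₁ − p̂₂)/SE = (0.92857 − 0.59559)/0.055768 = 0.33298/0.055768 = 5.971.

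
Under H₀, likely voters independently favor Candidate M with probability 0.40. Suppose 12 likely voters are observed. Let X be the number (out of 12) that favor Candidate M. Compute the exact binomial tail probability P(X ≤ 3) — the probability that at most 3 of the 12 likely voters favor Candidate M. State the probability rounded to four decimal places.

X ~ Binomial(n=12, p=0.40).
P(X ≤ 3) = C(12,0)·0.40^0·0.60^12 + C(12,1)·0.40^1·0.60^11 + C(12,2)·0.40^2·0.60^10 + C(12,3)·0.40^3·0.60^9.
= 0.002177 + 0.017414 + 0.063852 + 0.141894 = 0.2253.

P = 0.2253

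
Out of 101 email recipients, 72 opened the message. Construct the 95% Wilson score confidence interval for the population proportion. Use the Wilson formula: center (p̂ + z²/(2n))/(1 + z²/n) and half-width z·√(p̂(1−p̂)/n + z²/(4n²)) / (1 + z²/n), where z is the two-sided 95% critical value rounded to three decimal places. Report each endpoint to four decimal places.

p̂ = 72/101 = 0.71287; z = 1.960, so z² = 3.841600.
1 + z²/n = 1.038036.
Center = (0.71287 + 0.019018)/1.038036 = 0.70507.
Radicand: p̂(1−p̂)/n + z²/(4n²) = 0.002026592 + 0.000094148 = 0.002120740.
Half-width = 1.960·√0.002120740/1.038036 = 0.08695.
Interval: 0.70507 ± 0.08695 → (0.6181, 0.7920).

(0.6181, 0.7920)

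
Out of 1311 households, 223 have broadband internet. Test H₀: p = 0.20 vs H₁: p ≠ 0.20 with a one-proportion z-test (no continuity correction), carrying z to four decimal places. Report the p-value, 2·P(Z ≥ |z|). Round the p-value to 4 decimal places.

p-value = 0.0068

With x = 223 successes in n = 1311, p̂ = 0.17010.
Under H₀, SE = √(p₀(1−p₀)/n) = √(0.20·0.80/1311) = √0.000122044 = 0.011047.
Test statistic (full precision, shown to 4 dp): z = (223/1311 − 0.20)/SE₀ ≈ -2.7066.
p-value = 2·P(Z ≥ |z|) with z = -2.7066 → 0.0068.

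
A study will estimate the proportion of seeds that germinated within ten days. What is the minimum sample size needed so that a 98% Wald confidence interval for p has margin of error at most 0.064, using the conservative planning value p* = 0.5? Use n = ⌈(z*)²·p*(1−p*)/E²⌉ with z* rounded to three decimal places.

n = 331

The 98% critical value is z* = 2.326.
p*(1−p*) = 0.50·0.50 = 0.2500.
Required n before rounding: 5.410276 × 0.2500 / 0.064² = 330.217.
⌈330.217⌉ = 331.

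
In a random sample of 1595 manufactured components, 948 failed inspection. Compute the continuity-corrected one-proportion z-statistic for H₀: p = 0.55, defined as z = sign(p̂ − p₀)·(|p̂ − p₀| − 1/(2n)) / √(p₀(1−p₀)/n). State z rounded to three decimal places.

z = 3.536

The sample proportion is 948/1595 = 0.59436. p̂ − p₀ = 0.044357.
Continuity correction 1/(2n) = 1/3190 = 0.000313.
Corrected numerator: |0.044357| − 0.000313 = 0.044044.
Null standard error: √(0.55·0.45/1595) = √0.000155172 = 0.012457.
z = (+)0.044044/0.012457 = 3.536.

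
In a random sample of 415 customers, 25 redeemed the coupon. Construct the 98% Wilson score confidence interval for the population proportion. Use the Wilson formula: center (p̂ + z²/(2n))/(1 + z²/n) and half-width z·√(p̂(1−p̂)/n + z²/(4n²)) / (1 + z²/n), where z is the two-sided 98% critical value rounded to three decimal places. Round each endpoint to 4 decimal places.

p̂ = 25/415 = 0.06024; z = 2.326, so z² = 5.410276.
Denominator 1 + z²/n = 1 + 5.410276/415 = 1.013037.
Adjusted center: (0.06024 + z²/(2n))/1.013037 = 0.06590.
Radicand: p̂(1−p̂)/n + z²/(4n²) = 0.000136414 + 0.000007853 = 0.000144267.
Half-width = 2.326·√0.000144267/1.013037 = 0.02758.
Interval: 0.06590 ± 0.02758 → (0.0383, 0.0935).

(0.0383, 0.0935)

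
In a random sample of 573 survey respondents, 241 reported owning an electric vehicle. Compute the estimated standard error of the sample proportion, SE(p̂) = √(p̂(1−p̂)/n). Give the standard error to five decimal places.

Sample proportion p̂ = 241/573 = 0.42059.
p̂(1−p̂) = 0.243694.
SE = √(0.243694/573) = 0.02062.

SE = 0.02062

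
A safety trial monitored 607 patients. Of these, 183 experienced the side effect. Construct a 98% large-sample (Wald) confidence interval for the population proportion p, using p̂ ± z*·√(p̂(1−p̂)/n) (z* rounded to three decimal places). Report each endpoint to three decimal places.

p̂ = 183/607 = 0.30148.
Standard error of p̂: √(0.210591/607) = √0.000346937 = 0.018626.
z* = 2.326 at the 98% level.
Margin of error: 2.326 × 0.018626 = 0.04332.
Interval: 0.30148 ± 0.04332 → (0.258, 0.345).

(0.258, 0.345)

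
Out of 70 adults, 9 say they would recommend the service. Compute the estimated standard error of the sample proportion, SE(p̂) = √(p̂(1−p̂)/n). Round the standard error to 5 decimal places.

SE = 0.04001

Sample proportion p̂ = 9/70 = 0.12857.
p̂(1−p̂) = 0.12857·0.87143 = 0.112040.
Dividing by n and taking the root: √0.001600571 = 0.04001.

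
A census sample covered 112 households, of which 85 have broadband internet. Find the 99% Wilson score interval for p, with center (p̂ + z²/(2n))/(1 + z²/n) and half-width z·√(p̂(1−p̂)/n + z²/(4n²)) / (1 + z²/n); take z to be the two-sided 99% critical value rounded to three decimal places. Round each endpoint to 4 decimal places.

(0.6423, 0.8466)

Here p̂ = 85/112 = 0.75893 and z = 2.576 (z² = 6.635776).
Denominator 1 + z²/n = 1 + 6.635776/112 = 1.059248.
Center = (0.75893 + 0.029624)/1.059248 = 0.74445.
Radicand: p̂(1−p̂)/n + z²/(4n²) = 0.001633536 + 0.000132250 = 0.001765786.
Half-width = z·√(radicand)/denom = 2.576·0.042021/1.059248 = 0.10219.
CI: 0.74445 ± 0.10219 = (0.6423, 0.8466).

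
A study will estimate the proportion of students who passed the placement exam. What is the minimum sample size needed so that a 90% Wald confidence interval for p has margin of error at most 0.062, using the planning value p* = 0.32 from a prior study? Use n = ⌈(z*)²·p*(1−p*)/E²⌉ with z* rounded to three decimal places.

z* = 1.645 at the 90% level.
p*(1−p*) = 0.32·0.68 = 0.2176.
Required n before rounding: 2.706025 × 0.2176 / 0.062² = 153.182.
Rounding up, n = 154.

n = 154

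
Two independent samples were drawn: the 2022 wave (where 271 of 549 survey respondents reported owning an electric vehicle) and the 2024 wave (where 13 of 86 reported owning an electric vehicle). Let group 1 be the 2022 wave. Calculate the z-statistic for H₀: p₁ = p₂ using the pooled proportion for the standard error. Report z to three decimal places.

z = 5.939

Sample proportions: p̂₁ = 271/549 = 0.49362 and p̂₂ = 13/86 = 0.15116.
Pooled p̂ = (271+13)/(549+86) = 284/635 = 0.44724.
SE = √[p̂(1−p̂)(1/n₁+1/n₂)] = √[0.44724·0.55276·(1/549+1/86)] ≈ 0.057662.
z = 0.34246/0.057662 = 5.939.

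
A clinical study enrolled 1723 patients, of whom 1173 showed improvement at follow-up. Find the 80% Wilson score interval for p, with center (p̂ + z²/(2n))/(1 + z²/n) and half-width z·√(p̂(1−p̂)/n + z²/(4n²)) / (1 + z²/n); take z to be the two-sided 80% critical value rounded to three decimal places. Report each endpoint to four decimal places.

Here p̂ = 1173/1723 = 0.68079 and z = 1.282 (z² = 1.643524).
Denominator 1 + z²/n = 1 + 1.643524/1723 = 1.000954.
Center = (0.68079 + 0.000477)/1.000954 = 0.68062.
Radicand: p̂(1−p̂)/n + z²/(4n²) = 0.000126126 + 0.000000138 = 0.000126264.
Half-width = z·√(radicand)/denom = 1.282·0.011237/1.000954 = 0.01439.
So the interval runs from 0.6662 to 0.6950.

(0.6662, 0.6950)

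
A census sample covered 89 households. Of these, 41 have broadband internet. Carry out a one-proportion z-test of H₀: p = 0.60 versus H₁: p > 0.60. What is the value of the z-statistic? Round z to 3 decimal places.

z = -2.683

p̂ = 41/89 = 0.46067.
Null standard error: √(0.60·0.40/89) = √0.002696629 = 0.051929.
z = (p̂ − p₀)/SE = (0.46067 − 0.60)/0.051929 = -2.683.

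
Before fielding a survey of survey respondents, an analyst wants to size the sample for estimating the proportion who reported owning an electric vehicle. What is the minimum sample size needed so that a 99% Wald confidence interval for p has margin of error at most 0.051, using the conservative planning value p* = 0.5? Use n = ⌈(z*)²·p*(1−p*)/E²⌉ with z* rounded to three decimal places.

The 99% critical value is z* = 2.576.
p*(1−p*) = 0.50·0.50 = 0.2500.
Required n before rounding: 6.635776 × 0.2500 / 0.051² = 637.810.
⌈637.810⌉ = 638.

n = 638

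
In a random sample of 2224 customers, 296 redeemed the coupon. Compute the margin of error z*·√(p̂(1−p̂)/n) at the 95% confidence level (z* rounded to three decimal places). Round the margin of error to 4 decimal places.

p̂ = 296/2224 = 0.13309.
SE(p̂) = √(0.13309·0.86691/2224) = 0.007203.
The 95% critical value is z* = 1.960.
ME = 1.960·0.007203 = 0.0141.

ME = 0.0141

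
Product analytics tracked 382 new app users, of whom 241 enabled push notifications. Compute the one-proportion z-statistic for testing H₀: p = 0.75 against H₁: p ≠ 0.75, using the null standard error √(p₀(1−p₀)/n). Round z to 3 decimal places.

Sample proportion p̂ = 241/382 = 0.63089.
Null standard error: √(0.75·0.25/382) = √0.000490838 = 0.022155.
z = (0.63089 − 0.75)/0.022155 = -0.11911/0.022155 = -5.376.

z = -5.376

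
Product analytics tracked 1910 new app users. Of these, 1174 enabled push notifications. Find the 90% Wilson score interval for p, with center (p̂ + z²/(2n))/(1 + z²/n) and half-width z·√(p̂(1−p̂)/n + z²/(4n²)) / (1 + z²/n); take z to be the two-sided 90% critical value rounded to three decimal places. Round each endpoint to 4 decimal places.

(0.5962, 0.6328)

Here p̂ = 1174/1910 = 0.61466 and z = 1.645 (z² = 2.706025).
1 + z²/n = 1.001417.
Adjusted center: (0.61466 + z²/(2n))/1.001417 = 0.61450.
Radicand: p̂(1−p̂)/n + z²/(4n²) = 0.000124007 + 0.000000185 = 0.000124192.
Half-width = 1.645·√0.000124192/1.001417 = 0.01831.
CI: 0.61450 ± 0.01831 = (0.5962, 0.6328).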